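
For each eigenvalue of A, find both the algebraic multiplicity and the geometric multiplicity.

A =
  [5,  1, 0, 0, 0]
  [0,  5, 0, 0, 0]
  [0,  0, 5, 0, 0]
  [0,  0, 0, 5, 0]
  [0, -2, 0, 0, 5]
λ = 5: alg = 5, geom = 4

Step 1 — factor the characteristic polynomial to read off the algebraic multiplicities:
  χ_A(x) = (x - 5)^5

Step 2 — compute geometric multiplicities via the rank-nullity identity g(λ) = n − rank(A − λI):
  rank(A − (5)·I) = 1, so dim ker(A − (5)·I) = n − 1 = 4

Summary:
  λ = 5: algebraic multiplicity = 5, geometric multiplicity = 4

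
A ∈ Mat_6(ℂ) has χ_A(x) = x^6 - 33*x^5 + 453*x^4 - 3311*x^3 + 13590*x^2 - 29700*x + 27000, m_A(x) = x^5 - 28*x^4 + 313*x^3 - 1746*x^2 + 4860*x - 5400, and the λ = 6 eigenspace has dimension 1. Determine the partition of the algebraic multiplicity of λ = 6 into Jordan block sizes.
Block sizes for λ = 6: [3]

Step 1 — from the characteristic polynomial, algebraic multiplicity of λ = 6 is 3. From dim ker(A − (6)·I) = 1, there are exactly 1 Jordan blocks for λ = 6.
Step 2 — from the minimal polynomial, the factor (x − 6)^3 tells us the largest block for λ = 6 has size 3.
Step 3 — with total size 3, 1 blocks, and largest block 3, the block sizes (in nonincreasing order) are [3].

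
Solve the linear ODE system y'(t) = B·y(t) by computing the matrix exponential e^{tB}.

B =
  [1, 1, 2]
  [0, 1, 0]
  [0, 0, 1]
e^{tB} =
  [exp(t), t*exp(t), 2*t*exp(t)]
  [0, exp(t), 0]
  [0, 0, exp(t)]

Strategy: write B = P · J · P⁻¹ where J is a Jordan canonical form, so e^{tB} = P · e^{tJ} · P⁻¹, and e^{tJ} can be computed block-by-block.

B has Jordan form
J =
  [1, 1, 0]
  [0, 1, 0]
  [0, 0, 1]
(up to reordering of blocks).

Per-block formulas:
  For a 2×2 Jordan block J_2(1): exp(t · J_2(1)) = e^(1t)·(I + t·N), where N is the 2×2 nilpotent shift.
  For a 1×1 block at λ = 1: exp(t · [1]) = [e^(1t)].

After assembling e^{tJ} and conjugating by P, we get:

e^{tB} =
  [exp(t), t*exp(t), 2*t*exp(t)]
  [0, exp(t), 0]
  [0, 0, exp(t)]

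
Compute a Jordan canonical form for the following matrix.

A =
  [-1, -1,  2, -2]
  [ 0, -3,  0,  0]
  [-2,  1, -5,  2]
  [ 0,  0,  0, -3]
J_2(-3) ⊕ J_1(-3) ⊕ J_1(-3)

The characteristic polynomial is
  det(x·I − A) = x^4 + 12*x^3 + 54*x^2 + 108*x + 81 = (x + 3)^4

Eigenvalues and multiplicities (the geometric multiplicity of λ is n − rank(A − λI), which equals the number of Jordan blocks for λ):
  λ = -3: algebraic multiplicity = 4, geometric multiplicity = 3

Determining the block sizes for each eigenvalue:
  λ = -3: 3 blocks summing to 4 forces exactly one block of size 2 and the rest size 1 → block sizes [2, 1, 1]

Assembling the blocks gives a Jordan form
J =
  [-3,  1,  0,  0]
  [ 0, -3,  0,  0]
  [ 0,  0, -3,  0]
  [ 0,  0,  0, -3]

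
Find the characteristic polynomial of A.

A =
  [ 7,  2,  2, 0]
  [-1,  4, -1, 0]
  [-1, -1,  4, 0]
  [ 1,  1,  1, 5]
x^4 - 20*x^3 + 150*x^2 - 500*x + 625

Expanding det(x·I − A) (e.g. by cofactor expansion or by noting that A is similar to its Jordan form J, which has the same characteristic polynomial as A) gives
  χ_A(x) = x^4 - 20*x^3 + 150*x^2 - 500*x + 625
which factors as (x - 5)^4. The eigenvalues (with algebraic multiplicities) are λ = 5 with multiplicity 4.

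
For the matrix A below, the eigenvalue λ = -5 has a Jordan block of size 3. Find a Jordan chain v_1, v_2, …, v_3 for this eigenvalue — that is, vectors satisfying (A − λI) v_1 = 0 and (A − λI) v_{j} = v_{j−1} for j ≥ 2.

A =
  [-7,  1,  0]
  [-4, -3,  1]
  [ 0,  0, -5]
A Jordan chain for λ = -5 of length 3:
v_1 = (1, 2, 0)ᵀ
v_2 = (0, 1, 0)ᵀ
v_3 = (0, 0, 1)ᵀ

Let N = A − (-5)·I. We want v_3 with N^3 v_3 = 0 but N^2 v_3 ≠ 0; then v_{j-1} := N · v_j for j = 3, …, 2.

Pick v_3 = (0, 0, 1)ᵀ.
Then v_2 = N · v_3 = (0, 1, 0)ᵀ.
Then v_1 = N · v_2 = (1, 2, 0)ᵀ.

Sanity check: (A − (-5)·I) v_1 = (0, 0, 0)ᵀ = 0. ✓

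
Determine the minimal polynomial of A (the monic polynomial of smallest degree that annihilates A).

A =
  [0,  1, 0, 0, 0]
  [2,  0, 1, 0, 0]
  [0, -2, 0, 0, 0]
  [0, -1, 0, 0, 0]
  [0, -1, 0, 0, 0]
x^3

The characteristic polynomial is χ_A(x) = x^5, so the eigenvalues are known. The minimal polynomial is
  m_A(x) = Π_λ (x − λ)^{k_λ}
where k_λ is the size of the *largest* Jordan block for λ (equivalently, the smallest k with (A − λI)^k v = 0 for every generalised eigenvector v of λ).

  λ = 0: largest Jordan block has size 3, contributing (x − 0)^3

So m_A(x) = x^3 = x^3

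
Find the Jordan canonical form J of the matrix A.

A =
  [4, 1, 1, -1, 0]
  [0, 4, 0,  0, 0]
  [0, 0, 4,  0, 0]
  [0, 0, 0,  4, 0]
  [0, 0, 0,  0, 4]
J_2(4) ⊕ J_1(4) ⊕ J_1(4) ⊕ J_1(4)

The characteristic polynomial is
  det(x·I − A) = x^5 - 20*x^4 + 160*x^3 - 640*x^2 + 1280*x - 1024 = (x - 4)^5

Eigenvalues and multiplicities (the geometric multiplicity of λ is n − rank(A − λI), which equals the number of Jordan blocks for λ):
  λ = 4: algebraic multiplicity = 5, geometric multiplicity = 4

Determining the block sizes for each eigenvalue:
  λ = 4: 4 blocks summing to 5 forces exactly one block of size 2 and the rest size 1 → block sizes [2, 1, 1, 1]

Assembling the blocks gives a Jordan form
J =
  [4, 1, 0, 0, 0]
  [0, 4, 0, 0, 0]
  [0, 0, 4, 0, 0]
  [0, 0, 0, 4, 0]
  [0, 0, 0, 0, 4]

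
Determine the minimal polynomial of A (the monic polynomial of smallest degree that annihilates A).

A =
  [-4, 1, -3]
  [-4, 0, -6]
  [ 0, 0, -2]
x^2 + 4*x + 4

The characteristic polynomial is χ_A(x) = (x + 2)^3, so the eigenvalues are known. The minimal polynomial is
  m_A(x) = Π_λ (x − λ)^{k_λ}
where k_λ is the size of the *largest* Jordan block for λ (equivalently, the smallest k with (A − λI)^k v = 0 for every generalised eigenvector v of λ).

  λ = -2: largest Jordan block has size 2, contributing (x + 2)^2

So m_A(x) = (x + 2)^2 = x^2 + 4*x + 4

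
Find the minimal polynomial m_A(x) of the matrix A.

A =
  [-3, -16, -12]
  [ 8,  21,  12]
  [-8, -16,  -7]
x^2 - 6*x + 5

The characteristic polynomial is χ_A(x) = (x - 5)^2*(x - 1), so the eigenvalues are known. The minimal polynomial is
  m_A(x) = Π_λ (x − λ)^{k_λ}
where k_λ is the size of the *largest* Jordan block for λ (equivalently, the smallest k with (A − λI)^k v = 0 for every generalised eigenvector v of λ).

  λ = 1: largest Jordan block has size 1, contributing (x − 1)
  λ = 5: largest Jordan block has size 1, contributing (x − 5)

So m_A(x) = (x - 5)*(x - 1) = x^2 - 6*x + 5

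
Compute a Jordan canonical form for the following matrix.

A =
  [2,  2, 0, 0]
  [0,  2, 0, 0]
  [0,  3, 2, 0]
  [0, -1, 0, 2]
J_2(2) ⊕ J_1(2) ⊕ J_1(2)

The characteristic polynomial is
  det(x·I − A) = x^4 - 8*x^3 + 24*x^2 - 32*x + 16 = (x - 2)^4

Eigenvalues and multiplicities (the geometric multiplicity of λ is n − rank(A − λI), which equals the number of Jordan blocks for λ):
  λ = 2: algebraic multiplicity = 4, geometric multiplicity = 3

Determining the block sizes for each eigenvalue:
  λ = 2: 3 blocks summing to 4 forces exactly one block of size 2 and the rest size 1 → block sizes [2, 1, 1]

Assembling the blocks gives a Jordan form
J =
  [2, 1, 0, 0]
  [0, 2, 0, 0]
  [0, 0, 2, 0]
  [0, 0, 0, 2]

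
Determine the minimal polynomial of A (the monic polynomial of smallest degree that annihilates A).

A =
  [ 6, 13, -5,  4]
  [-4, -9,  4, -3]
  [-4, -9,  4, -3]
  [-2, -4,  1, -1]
x^3

The characteristic polynomial is χ_A(x) = x^4, so the eigenvalues are known. The minimal polynomial is
  m_A(x) = Π_λ (x − λ)^{k_λ}
where k_λ is the size of the *largest* Jordan block for λ (equivalently, the smallest k with (A − λI)^k v = 0 for every generalised eigenvector v of λ).

  λ = 0: largest Jordan block has size 3, contributing (x − 0)^3

So m_A(x) = x^3 = x^3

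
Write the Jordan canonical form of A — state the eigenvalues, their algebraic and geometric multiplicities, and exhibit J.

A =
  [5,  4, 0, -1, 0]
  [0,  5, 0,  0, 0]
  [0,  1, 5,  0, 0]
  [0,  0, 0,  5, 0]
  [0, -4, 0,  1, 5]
J_2(5) ⊕ J_2(5) ⊕ J_1(5)

The characteristic polynomial is
  det(x·I − A) = x^5 - 25*x^4 + 250*x^3 - 1250*x^2 + 3125*x - 3125 = (x - 5)^5

Eigenvalues and multiplicities (the geometric multiplicity of λ is n − rank(A − λI), which equals the number of Jordan blocks for λ):
  λ = 5: algebraic multiplicity = 5, geometric multiplicity = 3

Determining the block sizes for each eigenvalue:
  λ = 5: with am = 5 and gm = 3, the partition is not yet determined (e.g. several partitions of 5 into 3 parts exist). Let N = A − (5)·I. Computing rank(N^1) = 2, rank(N^2) = 0; the number of blocks of size ≥ j is rank(N^{j−1}) − rank(N^j), giving [3, 2]. So we have 2 block(s) of size 2, 1 block(s) of size 1 → block sizes [2, 2, 1]

Assembling the blocks gives a Jordan form
J =
  [5, 1, 0, 0, 0]
  [0, 5, 0, 0, 0]
  [0, 0, 5, 1, 0]
  [0, 0, 0, 5, 0]
  [0, 0, 0, 0, 5]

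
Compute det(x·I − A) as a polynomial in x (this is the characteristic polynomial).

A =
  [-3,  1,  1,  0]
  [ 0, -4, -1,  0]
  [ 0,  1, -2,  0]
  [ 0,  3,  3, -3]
x^4 + 12*x^3 + 54*x^2 + 108*x + 81

Expanding det(x·I − A) (e.g. by cofactor expansion or by noting that A is similar to its Jordan form J, which has the same characteristic polynomial as A) gives
  χ_A(x) = x^4 + 12*x^3 + 54*x^2 + 108*x + 81
which factors as (x + 3)^4. The eigenvalues (with algebraic multiplicities) are λ = -3 with multiplicity 4.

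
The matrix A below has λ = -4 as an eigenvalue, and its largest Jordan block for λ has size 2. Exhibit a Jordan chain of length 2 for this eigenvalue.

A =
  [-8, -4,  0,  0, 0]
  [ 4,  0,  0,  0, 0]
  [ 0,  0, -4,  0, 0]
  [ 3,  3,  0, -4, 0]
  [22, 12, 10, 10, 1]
A Jordan chain for λ = -4 of length 2:
v_1 = (4, -4, 0, -3, -2)ᵀ
v_2 = (1, -2, 0, 0, 0)ᵀ

Let N = A − (-4)·I. We want v_2 with N^2 v_2 = 0 but N^1 v_2 ≠ 0; then v_{j-1} := N · v_j for j = 2, …, 2.

Pick v_2 = (1, -2, 0, 0, 0)ᵀ.
Then v_1 = N · v_2 = (4, -4, 0, -3, -2)ᵀ.

Sanity check: (A − (-4)·I) v_1 = (0, 0, 0, 0, 0)ᵀ = 0. ✓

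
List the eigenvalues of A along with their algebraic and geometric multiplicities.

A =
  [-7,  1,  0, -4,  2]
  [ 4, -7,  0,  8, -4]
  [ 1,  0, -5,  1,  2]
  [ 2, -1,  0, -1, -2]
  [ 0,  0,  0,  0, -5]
λ = -5: alg = 5, geom = 3

Step 1 — factor the characteristic polynomial to read off the algebraic multiplicities:
  χ_A(x) = (x + 5)^5

Step 2 — compute geometric multiplicities via the rank-nullity identity g(λ) = n − rank(A − λI):
  rank(A − (-5)·I) = 2, so dim ker(A − (-5)·I) = n − 2 = 3

Summary:
  λ = -5: algebraic multiplicity = 5, geometric multiplicity = 3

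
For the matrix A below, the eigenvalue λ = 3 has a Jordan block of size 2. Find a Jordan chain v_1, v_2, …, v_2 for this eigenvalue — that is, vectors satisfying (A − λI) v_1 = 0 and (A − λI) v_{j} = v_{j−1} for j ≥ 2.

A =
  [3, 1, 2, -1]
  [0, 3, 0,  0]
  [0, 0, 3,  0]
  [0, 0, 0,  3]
A Jordan chain for λ = 3 of length 2:
v_1 = (1, 0, 0, 0)ᵀ
v_2 = (0, 1, 0, 0)ᵀ

Let N = A − (3)·I. We want v_2 with N^2 v_2 = 0 but N^1 v_2 ≠ 0; then v_{j-1} := N · v_j for j = 2, …, 2.

Pick v_2 = (0, 1, 0, 0)ᵀ.
Then v_1 = N · v_2 = (1, 0, 0, 0)ᵀ.

Sanity check: (A − (3)·I) v_1 = (0, 0, 0, 0)ᵀ = 0. ✓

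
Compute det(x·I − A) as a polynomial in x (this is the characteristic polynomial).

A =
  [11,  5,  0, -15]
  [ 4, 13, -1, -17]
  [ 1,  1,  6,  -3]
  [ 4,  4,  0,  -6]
x^4 - 24*x^3 + 216*x^2 - 864*x + 1296

Expanding det(x·I − A) (e.g. by cofactor expansion or by noting that A is similar to its Jordan form J, which has the same characteristic polynomial as A) gives
  χ_A(x) = x^4 - 24*x^3 + 216*x^2 - 864*x + 1296
which factors as (x - 6)^4. The eigenvalues (with algebraic multiplicities) are λ = 6 with multiplicity 4.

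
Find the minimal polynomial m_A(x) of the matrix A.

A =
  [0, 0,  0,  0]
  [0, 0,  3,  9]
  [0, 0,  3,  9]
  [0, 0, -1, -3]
x^2

The characteristic polynomial is χ_A(x) = x^4, so the eigenvalues are known. The minimal polynomial is
  m_A(x) = Π_λ (x − λ)^{k_λ}
where k_λ is the size of the *largest* Jordan block for λ (equivalently, the smallest k with (A − λI)^k v = 0 for every generalised eigenvector v of λ).

  λ = 0: largest Jordan block has size 2, contributing (x − 0)^2

So m_A(x) = x^2 = x^2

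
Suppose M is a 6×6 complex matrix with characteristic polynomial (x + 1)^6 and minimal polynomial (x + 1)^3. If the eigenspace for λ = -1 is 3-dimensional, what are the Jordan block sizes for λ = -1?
Block sizes for λ = -1: [3, 2, 1]

Step 1 — from the characteristic polynomial, algebraic multiplicity of λ = -1 is 6. From dim ker(M − (-1)·I) = 3, there are exactly 3 Jordan blocks for λ = -1.
Step 2 — from the minimal polynomial, the factor (x + 1)^3 tells us the largest block for λ = -1 has size 3.
Step 3 — with total size 6, 3 blocks, and largest block 3, the block sizes (in nonincreasing order) are [3, 2, 1].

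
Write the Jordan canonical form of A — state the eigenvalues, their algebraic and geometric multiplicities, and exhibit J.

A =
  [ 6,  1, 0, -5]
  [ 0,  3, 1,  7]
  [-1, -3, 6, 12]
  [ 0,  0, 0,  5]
J_3(5) ⊕ J_1(5)

The characteristic polynomial is
  det(x·I − A) = x^4 - 20*x^3 + 150*x^2 - 500*x + 625 = (x - 5)^4

Eigenvalues and multiplicities (the geometric multiplicity of λ is n − rank(A − λI), which equals the number of Jordan blocks for λ):
  λ = 5: algebraic multiplicity = 4, geometric multiplicity = 2

Determining the block sizes for each eigenvalue:
  λ = 5: with am = 4 and gm = 2, the partition is not yet determined (e.g. several partitions of 4 into 2 parts exist). Let N = A − (5)·I. Computing rank(N^1) = 2, rank(N^2) = 1, rank(N^3) = 0; the number of blocks of size ≥ j is rank(N^{j−1}) − rank(N^j), giving [2, 1, 1]. So we have 1 block(s) of size 3, 1 block(s) of size 1 → block sizes [3, 1]

Assembling the blocks gives a Jordan form
J =
  [5, 1, 0, 0]
  [0, 5, 1, 0]
  [0, 0, 5, 0]
  [0, 0, 0, 5]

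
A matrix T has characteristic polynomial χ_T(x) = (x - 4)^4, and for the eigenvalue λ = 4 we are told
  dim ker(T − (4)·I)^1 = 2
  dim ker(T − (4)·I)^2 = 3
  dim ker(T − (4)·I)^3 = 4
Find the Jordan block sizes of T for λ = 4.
Block sizes for λ = 4: [3, 1]

From the dimensions of kernels of powers, the number of Jordan blocks of size at least j is d_j − d_{j−1} where d_j = dim ker(N^j) (with d_0 = 0). Computing the differences gives [2, 1, 1].
The number of blocks of size exactly k is (#blocks of size ≥ k) − (#blocks of size ≥ k + 1), so the partition is: 1 block(s) of size 1, 1 block(s) of size 3.
In nonincreasing order the block sizes are [3, 1].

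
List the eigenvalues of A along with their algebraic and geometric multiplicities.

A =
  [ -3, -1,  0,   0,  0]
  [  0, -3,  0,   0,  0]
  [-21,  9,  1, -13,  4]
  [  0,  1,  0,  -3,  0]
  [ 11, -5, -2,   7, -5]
λ = -3: alg = 4, geom = 2; λ = -1: alg = 1, geom = 1

Step 1 — factor the characteristic polynomial to read off the algebraic multiplicities:
  χ_A(x) = (x + 1)*(x + 3)^4

Step 2 — compute geometric multiplicities via the rank-nullity identity g(λ) = n − rank(A − λI):
  rank(A − (-3)·I) = 3, so dim ker(A − (-3)·I) = n − 3 = 2
  rank(A − (-1)·I) = 4, so dim ker(A − (-1)·I) = n − 4 = 1

Summary:
  λ = -3: algebraic multiplicity = 4, geometric multiplicity = 2
  λ = -1: algebraic multiplicity = 1, geometric multiplicity = 1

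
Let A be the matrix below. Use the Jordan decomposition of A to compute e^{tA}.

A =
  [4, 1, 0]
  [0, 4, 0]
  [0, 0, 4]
e^{tA} =
  [exp(4*t), t*exp(4*t), 0]
  [0, exp(4*t), 0]
  [0, 0, exp(4*t)]

Strategy: write A = P · J · P⁻¹ where J is a Jordan canonical form, so e^{tA} = P · e^{tJ} · P⁻¹, and e^{tJ} can be computed block-by-block.

A has Jordan form
J =
  [4, 1, 0]
  [0, 4, 0]
  [0, 0, 4]
(up to reordering of blocks).

Per-block formulas:
  For a 1×1 block at λ = 4: exp(t · [4]) = [e^(4t)].
  For a 2×2 Jordan block J_2(4): exp(t · J_2(4)) = e^(4t)·(I + t·N), where N is the 2×2 nilpotent shift.

After assembling e^{tJ} and conjugating by P, we get:

e^{tA} =
  [exp(4*t), t*exp(4*t), 0]
  [0, exp(4*t), 0]
  [0, 0, exp(4*t)]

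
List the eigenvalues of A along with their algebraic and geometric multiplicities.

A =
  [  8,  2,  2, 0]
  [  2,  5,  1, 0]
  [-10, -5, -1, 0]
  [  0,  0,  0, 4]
λ = 4: alg = 4, geom = 3

Step 1 — factor the characteristic polynomial to read off the algebraic multiplicities:
  χ_A(x) = (x - 4)^4

Step 2 — compute geometric multiplicities via the rank-nullity identity g(λ) = n − rank(A − λI):
  rank(A − (4)·I) = 1, so dim ker(A − (4)·I) = n − 1 = 3

Summary:
  λ = 4: algebraic multiplicity = 4, geometric multiplicity = 3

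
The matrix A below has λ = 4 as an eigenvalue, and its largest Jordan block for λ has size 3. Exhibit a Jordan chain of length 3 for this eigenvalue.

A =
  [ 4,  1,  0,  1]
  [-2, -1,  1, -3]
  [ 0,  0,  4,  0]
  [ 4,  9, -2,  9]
A Jordan chain for λ = 4 of length 3:
v_1 = (2, -2, 0, 2)ᵀ
v_2 = (0, -2, 0, 4)ᵀ
v_3 = (1, 0, 0, 0)ᵀ

Let N = A − (4)·I. We want v_3 with N^3 v_3 = 0 but N^2 v_3 ≠ 0; then v_{j-1} := N · v_j for j = 3, …, 2.

Pick v_3 = (1, 0, 0, 0)ᵀ.
Then v_2 = N · v_3 = (0, -2, 0, 4)ᵀ.
Then v_1 = N · v_2 = (2, -2, 0, 2)ᵀ.

Sanity check: (A − (4)·I) v_1 = (0, 0, 0, 0)ᵀ = 0. ✓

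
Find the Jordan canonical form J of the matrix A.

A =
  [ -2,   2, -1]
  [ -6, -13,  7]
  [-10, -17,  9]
J_3(-2)

The characteristic polynomial is
  det(x·I − A) = x^3 + 6*x^2 + 12*x + 8 = (x + 2)^3

Eigenvalues and multiplicities (the geometric multiplicity of λ is n − rank(A − λI), which equals the number of Jordan blocks for λ):
  λ = -2: algebraic multiplicity = 3, geometric multiplicity = 1

Determining the block sizes for each eigenvalue:
  λ = -2: one block (gm = 1), so the single block has size am = 3 → block sizes [3]

Assembling the blocks gives a Jordan form
J =
  [-2,  1,  0]
  [ 0, -2,  1]
  [ 0,  0, -2]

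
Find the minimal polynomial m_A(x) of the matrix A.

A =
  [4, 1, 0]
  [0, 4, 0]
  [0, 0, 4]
x^2 - 8*x + 16

The characteristic polynomial is χ_A(x) = (x - 4)^3, so the eigenvalues are known. The minimal polynomial is
  m_A(x) = Π_λ (x − λ)^{k_λ}
where k_λ is the size of the *largest* Jordan block for λ (equivalently, the smallest k with (A − λI)^k v = 0 for every generalised eigenvector v of λ).

  λ = 4: largest Jordan block has size 2, contributing (x − 4)^2

So m_A(x) = (x - 4)^2 = x^2 - 8*x + 16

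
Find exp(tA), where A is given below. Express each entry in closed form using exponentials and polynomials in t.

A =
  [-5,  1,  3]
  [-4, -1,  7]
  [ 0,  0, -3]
e^{tA} =
  [-2*t*exp(-3*t) + exp(-3*t), t*exp(-3*t), t^2*exp(-3*t)/2 + 3*t*exp(-3*t)]
  [-4*t*exp(-3*t), 2*t*exp(-3*t) + exp(-3*t), t^2*exp(-3*t) + 7*t*exp(-3*t)]
  [0, 0, exp(-3*t)]

Strategy: write A = P · J · P⁻¹ where J is a Jordan canonical form, so e^{tA} = P · e^{tJ} · P⁻¹, and e^{tJ} can be computed block-by-block.

A has Jordan form
J =
  [-3,  1,  0]
  [ 0, -3,  1]
  [ 0,  0, -3]
(up to reordering of blocks).

Per-block formulas:
  For a 3×3 Jordan block J_3(-3): exp(t · J_3(-3)) = e^(-3t)·(I + t·N + (t^2/2)·N^2), where N is the 3×3 nilpotent shift.

After assembling e^{tJ} and conjugating by P, we get:

e^{tA} =
  [-2*t*exp(-3*t) + exp(-3*t), t*exp(-3*t), t^2*exp(-3*t)/2 + 3*t*exp(-3*t)]
  [-4*t*exp(-3*t), 2*t*exp(-3*t) + exp(-3*t), t^2*exp(-3*t) + 7*t*exp(-3*t)]
  [0, 0, exp(-3*t)]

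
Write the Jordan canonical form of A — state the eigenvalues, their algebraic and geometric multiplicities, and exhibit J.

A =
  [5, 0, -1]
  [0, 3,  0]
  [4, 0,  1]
J_2(3) ⊕ J_1(3)

The characteristic polynomial is
  det(x·I − A) = x^3 - 9*x^2 + 27*x - 27 = (x - 3)^3

Eigenvalues and multiplicities (the geometric multiplicity of λ is n − rank(A − λI), which equals the number of Jordan blocks for λ):
  λ = 3: algebraic multiplicity = 3, geometric multiplicity = 2

Determining the block sizes for each eigenvalue:
  λ = 3: 2 blocks summing to 3 forces exactly one block of size 2 and the rest size 1 → block sizes [2, 1]

Assembling the blocks gives a Jordan form
J =
  [3, 1, 0]
  [0, 3, 0]
  [0, 0, 3]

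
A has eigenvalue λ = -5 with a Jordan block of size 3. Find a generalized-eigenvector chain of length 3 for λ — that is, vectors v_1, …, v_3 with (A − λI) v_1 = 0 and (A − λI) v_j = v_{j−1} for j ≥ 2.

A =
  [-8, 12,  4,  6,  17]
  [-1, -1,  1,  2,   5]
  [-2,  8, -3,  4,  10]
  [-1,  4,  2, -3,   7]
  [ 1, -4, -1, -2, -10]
A Jordan chain for λ = -5 of length 3:
v_1 = (3, 1, 2, 1, -1)ᵀ
v_2 = (4, 1, 2, 2, -1)ᵀ
v_3 = (0, 0, 1, 0, 0)ᵀ

Let N = A − (-5)·I. We want v_3 with N^3 v_3 = 0 but N^2 v_3 ≠ 0; then v_{j-1} := N · v_j for j = 3, …, 2.

Pick v_3 = (0, 0, 1, 0, 0)ᵀ.
Then v_2 = N · v_3 = (4, 1, 2, 2, -1)ᵀ.
Then v_1 = N · v_2 = (3, 1, 2, 1, -1)ᵀ.

Sanity check: (A − (-5)·I) v_1 = (0, 0, 0, 0, 0)ᵀ = 0. ✓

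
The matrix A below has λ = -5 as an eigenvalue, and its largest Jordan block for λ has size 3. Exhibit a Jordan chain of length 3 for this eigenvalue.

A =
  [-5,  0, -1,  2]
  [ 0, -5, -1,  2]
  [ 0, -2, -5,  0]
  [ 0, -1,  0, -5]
A Jordan chain for λ = -5 of length 3:
v_1 = (0, 0, 2, 1)ᵀ
v_2 = (-1, -1, 0, 0)ᵀ
v_3 = (0, 0, 1, 0)ᵀ

Let N = A − (-5)·I. We want v_3 with N^3 v_3 = 0 but N^2 v_3 ≠ 0; then v_{j-1} := N · v_j for j = 3, …, 2.

Pick v_3 = (0, 0, 1, 0)ᵀ.
Then v_2 = N · v_3 = (-1, -1, 0, 0)ᵀ.
Then v_1 = N · v_2 = (0, 0, 2, 1)ᵀ.

Sanity check: (A − (-5)·I) v_1 = (0, 0, 0, 0)ᵀ = 0. ✓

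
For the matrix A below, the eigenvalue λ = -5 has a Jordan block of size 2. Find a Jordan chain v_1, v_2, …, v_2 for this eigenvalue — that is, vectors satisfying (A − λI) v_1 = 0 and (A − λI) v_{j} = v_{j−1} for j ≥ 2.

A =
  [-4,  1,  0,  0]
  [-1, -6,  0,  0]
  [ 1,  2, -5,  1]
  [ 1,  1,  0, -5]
A Jordan chain for λ = -5 of length 2:
v_1 = (1, -1, 1, 1)ᵀ
v_2 = (1, 0, 0, 0)ᵀ

Let N = A − (-5)·I. We want v_2 with N^2 v_2 = 0 but N^1 v_2 ≠ 0; then v_{j-1} := N · v_j for j = 2, …, 2.

Pick v_2 = (1, 0, 0, 0)ᵀ.
Then v_1 = N · v_2 = (1, -1, 1, 1)ᵀ.

Sanity check: (A − (-5)·I) v_1 = (0, 0, 0, 0)ᵀ = 0. ✓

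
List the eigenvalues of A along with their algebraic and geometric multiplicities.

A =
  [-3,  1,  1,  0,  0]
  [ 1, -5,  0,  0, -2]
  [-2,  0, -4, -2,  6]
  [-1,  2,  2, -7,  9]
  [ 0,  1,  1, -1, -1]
λ = -4: alg = 5, geom = 2

Step 1 — factor the characteristic polynomial to read off the algebraic multiplicities:
  χ_A(x) = (x + 4)^5

Step 2 — compute geometric multiplicities via the rank-nullity identity g(λ) = n − rank(A − λI):
  rank(A − (-4)·I) = 3, so dim ker(A − (-4)·I) = n − 3 = 2

Summary:
  λ = -4: algebraic multiplicity = 5, geometric multiplicity = 2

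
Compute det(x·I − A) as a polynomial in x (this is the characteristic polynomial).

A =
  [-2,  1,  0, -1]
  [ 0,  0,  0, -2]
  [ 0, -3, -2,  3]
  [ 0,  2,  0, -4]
x^4 + 8*x^3 + 24*x^2 + 32*x + 16

Expanding det(x·I − A) (e.g. by cofactor expansion or by noting that A is similar to its Jordan form J, which has the same characteristic polynomial as A) gives
  χ_A(x) = x^4 + 8*x^3 + 24*x^2 + 32*x + 16
which factors as (x + 2)^4. The eigenvalues (with algebraic multiplicities) are λ = -2 with multiplicity 4.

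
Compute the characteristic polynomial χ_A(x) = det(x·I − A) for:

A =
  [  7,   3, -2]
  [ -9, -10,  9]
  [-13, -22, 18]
x^3 - 15*x^2 + 75*x - 125

Expanding det(x·I − A) (e.g. by cofactor expansion or by noting that A is similar to its Jordan form J, which has the same characteristic polynomial as A) gives
  χ_A(x) = x^3 - 15*x^2 + 75*x - 125
which factors as (x - 5)^3. The eigenvalues (with algebraic multiplicities) are λ = 5 with multiplicity 3.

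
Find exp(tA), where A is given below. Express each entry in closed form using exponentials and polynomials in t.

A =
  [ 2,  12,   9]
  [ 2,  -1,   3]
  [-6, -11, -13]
e^{tA} =
  [3*t^2*exp(-4*t) + 6*t*exp(-4*t) + exp(-4*t), 9*t^2*exp(-4*t)/2 + 12*t*exp(-4*t), 9*t^2*exp(-4*t)/2 + 9*t*exp(-4*t)]
  [2*t*exp(-4*t), 3*t*exp(-4*t) + exp(-4*t), 3*t*exp(-4*t)]
  [-2*t^2*exp(-4*t) - 6*t*exp(-4*t), -3*t^2*exp(-4*t) - 11*t*exp(-4*t), -3*t^2*exp(-4*t) - 9*t*exp(-4*t) + exp(-4*t)]

Strategy: write A = P · J · P⁻¹ where J is a Jordan canonical form, so e^{tA} = P · e^{tJ} · P⁻¹, and e^{tJ} can be computed block-by-block.

A has Jordan form
J =
  [-4,  1,  0]
  [ 0, -4,  1]
  [ 0,  0, -4]
(up to reordering of blocks).

Per-block formulas:
  For a 3×3 Jordan block J_3(-4): exp(t · J_3(-4)) = e^(-4t)·(I + t·N + (t^2/2)·N^2), where N is the 3×3 nilpotent shift.

After assembling e^{tJ} and conjugating by P, we get:

e^{tA} =
  [3*t^2*exp(-4*t) + 6*t*exp(-4*t) + exp(-4*t), 9*t^2*exp(-4*t)/2 + 12*t*exp(-4*t), 9*t^2*exp(-4*t)/2 + 9*t*exp(-4*t)]
  [2*t*exp(-4*t), 3*t*exp(-4*t) + exp(-4*t), 3*t*exp(-4*t)]
  [-2*t^2*exp(-4*t) - 6*t*exp(-4*t), -3*t^2*exp(-4*t) - 11*t*exp(-4*t), -3*t^2*exp(-4*t) - 9*t*exp(-4*t) + exp(-4*t)]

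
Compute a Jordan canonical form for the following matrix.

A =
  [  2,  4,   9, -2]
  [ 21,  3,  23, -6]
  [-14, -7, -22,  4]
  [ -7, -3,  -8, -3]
J_3(-5) ⊕ J_1(-5)

The characteristic polynomial is
  det(x·I − A) = x^4 + 20*x^3 + 150*x^2 + 500*x + 625 = (x + 5)^4

Eigenvalues and multiplicities (the geometric multiplicity of λ is n − rank(A − λI), which equals the number of Jordan blocks for λ):
  λ = -5: algebraic multiplicity = 4, geometric multiplicity = 2

Determining the block sizes for each eigenvalue:
  λ = -5: with am = 4 and gm = 2, the partition is not yet determined (e.g. several partitions of 4 into 2 parts exist). Let N = A − (-5)·I. Computing rank(N^1) = 2, rank(N^2) = 1, rank(N^3) = 0; the number of blocks of size ≥ j is rank(N^{j−1}) − rank(N^j), giving [2, 1, 1]. So we have 1 block(s) of size 3, 1 block(s) of size 1 → block sizes [3, 1]

Assembling the blocks gives a Jordan form
J =
  [-5,  1,  0,  0]
  [ 0, -5,  1,  0]
  [ 0,  0, -5,  0]
  [ 0,  0,  0, -5]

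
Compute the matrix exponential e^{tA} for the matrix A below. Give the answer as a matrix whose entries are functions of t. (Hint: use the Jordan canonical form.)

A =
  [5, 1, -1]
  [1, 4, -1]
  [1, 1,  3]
e^{tA} =
  [t^2*exp(4*t)/2 + t*exp(4*t) + exp(4*t), t*exp(4*t), -t^2*exp(4*t)/2 - t*exp(4*t)]
  [t*exp(4*t), exp(4*t), -t*exp(4*t)]
  [t^2*exp(4*t)/2 + t*exp(4*t), t*exp(4*t), -t^2*exp(4*t)/2 - t*exp(4*t) + exp(4*t)]

Strategy: write A = P · J · P⁻¹ where J is a Jordan canonical form, so e^{tA} = P · e^{tJ} · P⁻¹, and e^{tJ} can be computed block-by-block.

A has Jordan form
J =
  [4, 1, 0]
  [0, 4, 1]
  [0, 0, 4]
(up to reordering of blocks).

Per-block formulas:
  For a 3×3 Jordan block J_3(4): exp(t · J_3(4)) = e^(4t)·(I + t·N + (t^2/2)·N^2), where N is the 3×3 nilpotent shift.

After assembling e^{tJ} and conjugating by P, we get:

e^{tA} =
  [t^2*exp(4*t)/2 + t*exp(4*t) + exp(4*t), t*exp(4*t), -t^2*exp(4*t)/2 - t*exp(4*t)]
  [t*exp(4*t), exp(4*t), -t*exp(4*t)]
  [t^2*exp(4*t)/2 + t*exp(4*t), t*exp(4*t), -t^2*exp(4*t)/2 - t*exp(4*t) + exp(4*t)]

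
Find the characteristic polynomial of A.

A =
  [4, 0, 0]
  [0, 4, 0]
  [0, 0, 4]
x^3 - 12*x^2 + 48*x - 64

Expanding det(x·I − A) (e.g. by cofactor expansion or by noting that A is similar to its Jordan form J, which has the same characteristic polynomial as A) gives
  χ_A(x) = x^3 - 12*x^2 + 48*x - 64
which factors as (x - 4)^3. The eigenvalues (with algebraic multiplicities) are λ = 4 with multiplicity 3.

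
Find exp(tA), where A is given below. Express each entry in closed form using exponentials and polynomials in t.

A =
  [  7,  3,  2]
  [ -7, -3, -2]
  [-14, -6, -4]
e^{tA} =
  [7*t + 1, 3*t, 2*t]
  [-7*t, 1 - 3*t, -2*t]
  [-14*t, -6*t, 1 - 4*t]

Strategy: write A = P · J · P⁻¹ where J is a Jordan canonical form, so e^{tA} = P · e^{tJ} · P⁻¹, and e^{tJ} can be computed block-by-block.

A has Jordan form
J =
  [0, 1, 0]
  [0, 0, 0]
  [0, 0, 0]
(up to reordering of blocks).

Per-block formulas:
  For a 1×1 block at λ = 0: exp(t · [0]) = [e^(0t)].
  For a 2×2 Jordan block J_2(0): exp(t · J_2(0)) = e^(0t)·(I + t·N), where N is the 2×2 nilpotent shift.

After assembling e^{tJ} and conjugating by P, we get:

e^{tA} =
  [7*t + 1, 3*t, 2*t]
  [-7*t, 1 - 3*t, -2*t]
  [-14*t, -6*t, 1 - 4*t]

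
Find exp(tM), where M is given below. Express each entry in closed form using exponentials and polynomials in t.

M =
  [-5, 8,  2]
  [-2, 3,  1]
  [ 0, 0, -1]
e^{tM} =
  [-4*t*exp(-t) + exp(-t), 8*t*exp(-t), 2*t*exp(-t)]
  [-2*t*exp(-t), 4*t*exp(-t) + exp(-t), t*exp(-t)]
  [0, 0, exp(-t)]

Strategy: write M = P · J · P⁻¹ where J is a Jordan canonical form, so e^{tM} = P · e^{tJ} · P⁻¹, and e^{tJ} can be computed block-by-block.

M has Jordan form
J =
  [-1,  1,  0]
  [ 0, -1,  0]
  [ 0,  0, -1]
(up to reordering of blocks).

Per-block formulas:
  For a 2×2 Jordan block J_2(-1): exp(t · J_2(-1)) = e^(-1t)·(I + t·N), where N is the 2×2 nilpotent shift.
  For a 1×1 block at λ = -1: exp(t · [-1]) = [e^(-1t)].

After assembling e^{tJ} and conjugating by P, we get:

e^{tM} =
  [-4*t*exp(-t) + exp(-t), 8*t*exp(-t), 2*t*exp(-t)]
  [-2*t*exp(-t), 4*t*exp(-t) + exp(-t), t*exp(-t)]
  [0, 0, exp(-t)]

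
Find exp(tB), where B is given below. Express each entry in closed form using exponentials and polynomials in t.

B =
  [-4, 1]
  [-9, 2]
e^{tB} =
  [-3*t*exp(-t) + exp(-t), t*exp(-t)]
  [-9*t*exp(-t), 3*t*exp(-t) + exp(-t)]

Strategy: write B = P · J · P⁻¹ where J is a Jordan canonical form, so e^{tB} = P · e^{tJ} · P⁻¹, and e^{tJ} can be computed block-by-block.

B has Jordan form
J =
  [-1,  1]
  [ 0, -1]
(up to reordering of blocks).

Per-block formulas:
  For a 2×2 Jordan block J_2(-1): exp(t · J_2(-1)) = e^(-1t)·(I + t·N), where N is the 2×2 nilpotent shift.

After assembling e^{tJ} and conjugating by P, we get:

e^{tB} =
  [-3*t*exp(-t) + exp(-t), t*exp(-t)]
  [-9*t*exp(-t), 3*t*exp(-t) + exp(-t)]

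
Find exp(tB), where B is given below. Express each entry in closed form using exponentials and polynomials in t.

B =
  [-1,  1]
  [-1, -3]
e^{tB} =
  [t*exp(-2*t) + exp(-2*t), t*exp(-2*t)]
  [-t*exp(-2*t), -t*exp(-2*t) + exp(-2*t)]

Strategy: write B = P · J · P⁻¹ where J is a Jordan canonical form, so e^{tB} = P · e^{tJ} · P⁻¹, and e^{tJ} can be computed block-by-block.

B has Jordan form
J =
  [-2,  1]
  [ 0, -2]
(up to reordering of blocks).

Per-block formulas:
  For a 2×2 Jordan block J_2(-2): exp(t · J_2(-2)) = e^(-2t)·(I + t·N), where N is the 2×2 nilpotent shift.

After assembling e^{tJ} and conjugating by P, we get:

e^{tB} =
  [t*exp(-2*t) + exp(-2*t), t*exp(-2*t)]
  [-t*exp(-2*t), -t*exp(-2*t) + exp(-2*t)]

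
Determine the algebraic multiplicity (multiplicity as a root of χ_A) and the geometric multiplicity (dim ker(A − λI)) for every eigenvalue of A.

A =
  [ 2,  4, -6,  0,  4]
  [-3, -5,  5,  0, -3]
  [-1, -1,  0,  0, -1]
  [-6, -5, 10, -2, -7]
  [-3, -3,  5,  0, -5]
λ = -2: alg = 5, geom = 2

Step 1 — factor the characteristic polynomial to read off the algebraic multiplicities:
  χ_A(x) = (x + 2)^5

Step 2 — compute geometric multiplicities via the rank-nullity identity g(λ) = n − rank(A − λI):
  rank(A − (-2)·I) = 3, so dim ker(A − (-2)·I) = n − 3 = 2

Summary:
  λ = -2: algebraic multiplicity = 5, geometric multiplicity = 2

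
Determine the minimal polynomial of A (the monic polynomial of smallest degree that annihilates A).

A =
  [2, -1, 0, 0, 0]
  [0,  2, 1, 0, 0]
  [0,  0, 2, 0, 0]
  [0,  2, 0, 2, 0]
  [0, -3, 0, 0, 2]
x^3 - 6*x^2 + 12*x - 8

The characteristic polynomial is χ_A(x) = (x - 2)^5, so the eigenvalues are known. The minimal polynomial is
  m_A(x) = Π_λ (x − λ)^{k_λ}
where k_λ is the size of the *largest* Jordan block for λ (equivalently, the smallest k with (A − λI)^k v = 0 for every generalised eigenvector v of λ).

  λ = 2: largest Jordan block has size 3, contributing (x − 2)^3

So m_A(x) = (x - 2)^3 = x^3 - 6*x^2 + 12*x - 8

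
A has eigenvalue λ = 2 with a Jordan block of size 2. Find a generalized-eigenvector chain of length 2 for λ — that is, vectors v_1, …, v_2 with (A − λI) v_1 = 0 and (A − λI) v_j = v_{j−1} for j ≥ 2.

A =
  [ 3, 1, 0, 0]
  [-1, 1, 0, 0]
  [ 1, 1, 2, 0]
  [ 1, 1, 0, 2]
A Jordan chain for λ = 2 of length 2:
v_1 = (1, -1, 1, 1)ᵀ
v_2 = (1, 0, 0, 0)ᵀ

Let N = A − (2)·I. We want v_2 with N^2 v_2 = 0 but N^1 v_2 ≠ 0; then v_{j-1} := N · v_j for j = 2, …, 2.

Pick v_2 = (1, 0, 0, 0)ᵀ.
Then v_1 = N · v_2 = (1, -1, 1, 1)ᵀ.

Sanity check: (A − (2)·I) v_1 = (0, 0, 0, 0)ᵀ = 0. ✓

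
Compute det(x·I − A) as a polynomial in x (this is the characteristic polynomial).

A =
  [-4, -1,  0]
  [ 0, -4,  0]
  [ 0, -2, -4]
x^3 + 12*x^2 + 48*x + 64

Expanding det(x·I − A) (e.g. by cofactor expansion or by noting that A is similar to its Jordan form J, which has the same characteristic polynomial as A) gives
  χ_A(x) = x^3 + 12*x^2 + 48*x + 64
which factors as (x + 4)^3. The eigenvalues (with algebraic multiplicities) are λ = -4 with multiplicity 3.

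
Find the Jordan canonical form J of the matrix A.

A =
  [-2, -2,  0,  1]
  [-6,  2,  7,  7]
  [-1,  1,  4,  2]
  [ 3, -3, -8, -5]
J_1(-4) ⊕ J_3(1)

The characteristic polynomial is
  det(x·I − A) = x^4 + x^3 - 9*x^2 + 11*x - 4 = (x - 1)^3*(x + 4)

Eigenvalues and multiplicities (the geometric multiplicity of λ is n − rank(A − λI), which equals the number of Jordan blocks for λ):
  λ = -4: algebraic multiplicity = 1, geometric multiplicity = 1
  λ = 1: algebraic multiplicity = 3, geometric multiplicity = 1

Determining the block sizes for each eigenvalue:
  λ = -4: one block (gm = 1), so the single block has size am = 1 → block sizes [1]
  λ = 1: one block (gm = 1), so the single block has size am = 3 → block sizes [3]

Assembling the blocks gives a Jordan form
J =
  [-4, 0, 0, 0]
  [ 0, 1, 1, 0]
  [ 0, 0, 1, 1]
  [ 0, 0, 0, 1]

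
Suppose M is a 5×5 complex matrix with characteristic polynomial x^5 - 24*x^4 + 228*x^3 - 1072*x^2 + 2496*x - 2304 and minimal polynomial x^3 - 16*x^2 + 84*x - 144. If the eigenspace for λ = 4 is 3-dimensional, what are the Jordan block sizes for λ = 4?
Block sizes for λ = 4: [1, 1, 1]

Step 1 — from the characteristic polynomial, algebraic multiplicity of λ = 4 is 3. From dim ker(M − (4)·I) = 3, there are exactly 3 Jordan blocks for λ = 4.
Step 2 — from the minimal polynomial, the factor (x − 4) tells us the largest block for λ = 4 has size 1.
Step 3 — with total size 3, 3 blocks, and largest block 1, the block sizes (in nonincreasing order) are [1, 1, 1].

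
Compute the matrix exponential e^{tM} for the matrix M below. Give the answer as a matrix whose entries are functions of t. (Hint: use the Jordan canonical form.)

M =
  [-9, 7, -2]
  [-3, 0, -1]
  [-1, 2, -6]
e^{tM} =
  [-3*t^2*exp(-5*t)/2 - 4*t*exp(-5*t) + exp(-5*t), 3*t^2*exp(-5*t)/2 + 7*t*exp(-5*t), 3*t^2*exp(-5*t)/2 - 2*t*exp(-5*t)]
  [-t^2*exp(-5*t) - 3*t*exp(-5*t), t^2*exp(-5*t) + 5*t*exp(-5*t) + exp(-5*t), t^2*exp(-5*t) - t*exp(-5*t)]
  [-t^2*exp(-5*t)/2 - t*exp(-5*t), t^2*exp(-5*t)/2 + 2*t*exp(-5*t), t^2*exp(-5*t)/2 - t*exp(-5*t) + exp(-5*t)]

Strategy: write M = P · J · P⁻¹ where J is a Jordan canonical form, so e^{tM} = P · e^{tJ} · P⁻¹, and e^{tJ} can be computed block-by-block.

M has Jordan form
J =
  [-5,  1,  0]
  [ 0, -5,  1]
  [ 0,  0, -5]
(up to reordering of blocks).

Per-block formulas:
  For a 3×3 Jordan block J_3(-5): exp(t · J_3(-5)) = e^(-5t)·(I + t·N + (t^2/2)·N^2), where N is the 3×3 nilpotent shift.

After assembling e^{tJ} and conjugating by P, we get:

e^{tM} =
  [-3*t^2*exp(-5*t)/2 - 4*t*exp(-5*t) + exp(-5*t), 3*t^2*exp(-5*t)/2 + 7*t*exp(-5*t), 3*t^2*exp(-5*t)/2 - 2*t*exp(-5*t)]
  [-t^2*exp(-5*t) - 3*t*exp(-5*t), t^2*exp(-5*t) + 5*t*exp(-5*t) + exp(-5*t), t^2*exp(-5*t) - t*exp(-5*t)]
  [-t^2*exp(-5*t)/2 - t*exp(-5*t), t^2*exp(-5*t)/2 + 2*t*exp(-5*t), t^2*exp(-5*t)/2 - t*exp(-5*t) + exp(-5*t)]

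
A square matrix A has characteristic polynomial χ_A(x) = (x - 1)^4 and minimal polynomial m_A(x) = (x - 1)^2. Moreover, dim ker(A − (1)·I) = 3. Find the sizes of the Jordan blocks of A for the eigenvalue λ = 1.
Block sizes for λ = 1: [2, 1, 1]

Step 1 — from the characteristic polynomial, algebraic multiplicity of λ = 1 is 4. From dim ker(A − (1)·I) = 3, there are exactly 3 Jordan blocks for λ = 1.
Step 2 — from the minimal polynomial, the factor (x − 1)^2 tells us the largest block for λ = 1 has size 2.
Step 3 — with total size 4, 3 blocks, and largest block 2, the block sizes (in nonincreasing order) are [2, 1, 1].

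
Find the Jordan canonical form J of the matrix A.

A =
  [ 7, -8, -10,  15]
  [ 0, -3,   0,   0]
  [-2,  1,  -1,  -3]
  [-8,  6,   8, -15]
J_2(-3) ⊕ J_2(-3)

The characteristic polynomial is
  det(x·I − A) = x^4 + 12*x^3 + 54*x^2 + 108*x + 81 = (x + 3)^4

Eigenvalues and multiplicities (the geometric multiplicity of λ is n − rank(A − λI), which equals the number of Jordan blocks for λ):
  λ = -3: algebraic multiplicity = 4, geometric multiplicity = 2

Determining the block sizes for each eigenvalue:
  λ = -3: with am = 4 and gm = 2, the partition is not yet determined (e.g. several partitions of 4 into 2 parts exist). Let N = A − (-3)·I. Computing rank(N^1) = 2, rank(N^2) = 0; the number of blocks of size ≥ j is rank(N^{j−1}) − rank(N^j), giving [2, 2]. So we have 2 block(s) of size 2 → block sizes [2, 2]

Assembling the blocks gives a Jordan form
J =
  [-3,  1,  0,  0]
  [ 0, -3,  0,  0]
  [ 0,  0, -3,  1]
  [ 0,  0,  0, -3]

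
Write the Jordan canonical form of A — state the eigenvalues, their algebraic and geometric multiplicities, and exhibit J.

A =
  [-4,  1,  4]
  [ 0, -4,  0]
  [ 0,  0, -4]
J_2(-4) ⊕ J_1(-4)

The characteristic polynomial is
  det(x·I − A) = x^3 + 12*x^2 + 48*x + 64 = (x + 4)^3

Eigenvalues and multiplicities (the geometric multiplicity of λ is n − rank(A − λI), which equals the number of Jordan blocks for λ):
  λ = -4: algebraic multiplicity = 3, geometric multiplicity = 2

Determining the block sizes for each eigenvalue:
  λ = -4: 2 blocks summing to 3 forces exactly one block of size 2 and the rest size 1 → block sizes [2, 1]

Assembling the blocks gives a Jordan form
J =
  [-4,  1,  0]
  [ 0, -4,  0]
  [ 0,  0, -4]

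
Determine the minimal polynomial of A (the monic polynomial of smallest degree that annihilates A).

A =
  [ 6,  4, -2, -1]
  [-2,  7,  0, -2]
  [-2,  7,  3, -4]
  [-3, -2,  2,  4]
x^2 - 10*x + 25

The characteristic polynomial is χ_A(x) = (x - 5)^4, so the eigenvalues are known. The minimal polynomial is
  m_A(x) = Π_λ (x − λ)^{k_λ}
where k_λ is the size of the *largest* Jordan block for λ (equivalently, the smallest k with (A − λI)^k v = 0 for every generalised eigenvector v of λ).

  λ = 5: largest Jordan block has size 2, contributing (x − 5)^2

So m_A(x) = (x - 5)^2 = x^2 - 10*x + 25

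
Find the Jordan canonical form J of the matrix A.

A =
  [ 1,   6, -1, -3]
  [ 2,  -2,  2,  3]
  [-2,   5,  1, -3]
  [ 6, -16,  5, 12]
J_3(3) ⊕ J_1(3)

The characteristic polynomial is
  det(x·I − A) = x^4 - 12*x^3 + 54*x^2 - 108*x + 81 = (x - 3)^4

Eigenvalues and multiplicities (the geometric multiplicity of λ is n − rank(A − λI), which equals the number of Jordan blocks for λ):
  λ = 3: algebraic multiplicity = 4, geometric multiplicity = 2

Determining the block sizes for each eigenvalue:
  λ = 3: with am = 4 and gm = 2, the partition is not yet determined (e.g. several partitions of 4 into 2 parts exist). Let N = A − (3)·I. Computing rank(N^1) = 2, rank(N^2) = 1, rank(N^3) = 0; the number of blocks of size ≥ j is rank(N^{j−1}) − rank(N^j), giving [2, 1, 1]. So we have 1 block(s) of size 3, 1 block(s) of size 1 → block sizes [3, 1]

Assembling the blocks gives a Jordan form
J =
  [3, 1, 0, 0]
  [0, 3, 1, 0]
  [0, 0, 3, 0]
  [0, 0, 0, 3]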